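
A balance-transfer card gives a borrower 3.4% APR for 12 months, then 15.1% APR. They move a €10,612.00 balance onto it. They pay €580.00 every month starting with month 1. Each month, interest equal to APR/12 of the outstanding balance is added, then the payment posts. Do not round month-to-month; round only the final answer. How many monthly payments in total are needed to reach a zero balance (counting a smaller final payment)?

Promo months 1–12 at r₀ = 3.4%/12 = 0.00283333; months 13+ at r₁ = 15.1%/12 = 0.0125833.
After month 12: iterate B ← B·(1+r₀) − €580.00 for 12 months → €3,908.99.
Then at r₁ with €580.00/mo: n₂ = −ln(1 − r₁·B/P)/ln(1+r₁) ≈ 7.09 → 8 more payments.

20 payments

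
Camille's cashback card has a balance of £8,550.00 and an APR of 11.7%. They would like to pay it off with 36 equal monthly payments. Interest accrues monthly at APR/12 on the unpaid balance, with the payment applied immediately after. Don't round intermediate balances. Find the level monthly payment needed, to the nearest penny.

£282.76

Monthly rate r = 11.7%/12 = 0.975% = 0.00975.
Level-payment amortization: P = B₀·r / (1 − (1+r)^(−n)) = 8550.00·0.00975 / (1 − 1.00975^(−36)).
Denominator 1 − (1+r)^(−36) = 0.294818397.
P = 83.3625 / 0.294818397 ≈ 282.76.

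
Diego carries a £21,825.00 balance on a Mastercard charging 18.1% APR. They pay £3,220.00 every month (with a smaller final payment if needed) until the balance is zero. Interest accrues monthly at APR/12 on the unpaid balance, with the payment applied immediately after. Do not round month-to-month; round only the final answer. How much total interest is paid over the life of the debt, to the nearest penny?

£1,375.13

Monthly rate r = 18.1%/12 = 1.50833% = 0.0150833.
Payoff takes n = ⌈−ln(1 − rB₀/P)/ln(1+r)⌉ = ⌈7.204⌉ = 8 payments; the last is £660.13.
Total paid = 7·£3,220.00 + £660.13 = £23,200.13.
Total interest = total paid − principal = £23,200.13 − £21,825.00 = £1,375.13.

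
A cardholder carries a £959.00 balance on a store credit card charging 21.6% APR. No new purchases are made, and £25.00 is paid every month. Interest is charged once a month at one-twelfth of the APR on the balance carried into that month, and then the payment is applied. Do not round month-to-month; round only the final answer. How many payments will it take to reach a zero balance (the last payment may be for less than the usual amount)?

66 months

Monthly rate r = 21.6%/12 = 1.8% = 0.018.
Recurrence: B ← B·(1+r) − £25.00.
Month 1: interest £17.26; balance after payment £951.26.
Month 2: interest £17.12; balance after payment £943.38.
Closed form: n = −ln(1 − rB₀/P)/ln(1+r) = −ln(0.30952)/ln(1.018) ≈ 65.736, so the balance reaches zero during payment 66.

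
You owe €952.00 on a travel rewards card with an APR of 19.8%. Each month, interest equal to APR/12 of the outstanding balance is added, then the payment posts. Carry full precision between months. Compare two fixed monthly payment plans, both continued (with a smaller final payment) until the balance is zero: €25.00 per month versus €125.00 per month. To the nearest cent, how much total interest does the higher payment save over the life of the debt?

€486.08

Monthly rate r = 19.8%/12 = 1.65% = 0.0165.
At €25.00/mo: n = ⌈−ln(1 − rB₀/P)/ln(1+r)⌉ = 61 payments (last €11.97); total interest = total paid − €952.00 = €559.97.
At €125.00/mo: 9 payments (last €25.89); total interest €73.89.
Interest saved = €559.97 − €73.89 = €486.08.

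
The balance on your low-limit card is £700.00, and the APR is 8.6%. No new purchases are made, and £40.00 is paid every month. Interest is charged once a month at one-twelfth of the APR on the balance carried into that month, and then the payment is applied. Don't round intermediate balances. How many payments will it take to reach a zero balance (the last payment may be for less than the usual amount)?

Monthly rate r = 8.6%/12 = 0.716667% = 0.00716667.
Recurrence: B ← B·(1+r) − £40.00.
Month 1: interest £5.02; balance after payment £665.02.
Month 2: interest £4.77; balance after payment £629.78.
Closed form: n = −ln(1 − rB₀/P)/ln(1+r) = −ln(0.87458)/ln(1.00717) ≈ 18.766, so the balance reaches zero during payment 19.

19 months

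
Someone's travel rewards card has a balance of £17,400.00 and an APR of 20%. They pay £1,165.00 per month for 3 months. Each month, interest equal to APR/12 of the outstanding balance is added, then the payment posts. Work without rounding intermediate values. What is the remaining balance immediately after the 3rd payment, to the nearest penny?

Monthly rate r = 20%/12 = 1.66667% = 0.0166667.
Each month: B ← B·(1+r) − £1,165.00.
Month 1: interest £290.00; balance after payment £16,525.00.
Month 2: interest £275.42; balance after payment £15,635.42.
Month 3: interest £260.59; balance after payment £14,731.01.

£14,731.01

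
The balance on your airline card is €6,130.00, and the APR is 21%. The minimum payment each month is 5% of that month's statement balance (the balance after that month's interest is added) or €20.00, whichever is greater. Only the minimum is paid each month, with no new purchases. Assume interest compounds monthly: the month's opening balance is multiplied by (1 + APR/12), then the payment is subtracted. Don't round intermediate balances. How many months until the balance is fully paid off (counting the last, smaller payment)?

Monthly rate r = 21%/12 = 1.75% = 0.0175.
While 5% of the post-interest balance exceeds €20.00, each month B ← (B·(1+r))·(1 − 0.05), i.e. B shrinks by the factor (1+r)·0.95 = 0.96663.
This holds for months 1–81. Entering month 82 the balance is €392.07; 5% of the post-interest balance is now below €20.00, so the flat €20.00 minimum applies from here.
From month 82 a fixed €20.00 at rate r clears €392.07 in 25 more payments. Total: 81 + 25 = 106 months.

106 months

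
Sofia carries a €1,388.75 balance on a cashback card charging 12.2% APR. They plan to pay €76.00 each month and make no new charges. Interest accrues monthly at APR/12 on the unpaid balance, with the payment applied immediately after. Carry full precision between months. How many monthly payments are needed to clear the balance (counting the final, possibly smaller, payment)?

Monthly rate r = 12.2%/12 = 1.01667% = 0.0101667.
Recurrence: B ← B·(1+r) − €76.00.
Month 1: interest €14.12; balance after payment €1,326.87.
Month 2: interest €13.49; balance after payment €1,264.36.
Closed form: n = −ln(1 − rB₀/P)/ln(1+r) = −ln(0.81422)/ln(1.01017) ≈ 20.318, so the balance reaches zero during payment 21.

21 months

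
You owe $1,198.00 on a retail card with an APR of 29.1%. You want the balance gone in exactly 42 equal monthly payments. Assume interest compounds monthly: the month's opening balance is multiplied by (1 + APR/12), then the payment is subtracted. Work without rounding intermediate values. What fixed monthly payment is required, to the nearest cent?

$45.79

Monthly rate r = 29.1%/12 = 2.425% = 0.02425.
Level-payment amortization: P = B₀·r / (1 − (1+r)^(−n)) = 1198.00·0.02425 / (1 − 1.02425^(−42)).
Denominator 1 − (1+r)^(−42) = 0.634448012.
P = 29.0515 / 0.634448012 ≈ 45.79.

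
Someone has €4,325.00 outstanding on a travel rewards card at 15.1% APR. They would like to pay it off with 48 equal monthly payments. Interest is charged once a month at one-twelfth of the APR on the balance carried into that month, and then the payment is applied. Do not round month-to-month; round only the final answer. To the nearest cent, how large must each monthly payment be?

Monthly rate r = 15.1%/12 = 1.25833% = 0.0125833.
Level-payment amortization: P = B₀·r / (1 − (1+r)^(−n)) = 4325.00·0.0125833 / (1 − 1.01258^(−48)).
Denominator 1 − (1+r)^(−48) = 0.451315352.
P = 54.4229 / 0.451315352 ≈ 120.59.

€120.59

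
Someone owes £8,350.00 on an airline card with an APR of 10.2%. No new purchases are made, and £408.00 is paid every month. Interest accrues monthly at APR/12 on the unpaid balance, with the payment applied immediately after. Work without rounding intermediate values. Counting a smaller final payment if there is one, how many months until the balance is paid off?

23 payments

Monthly rate r = 10.2%/12 = 0.85% = 0.0085.
Recurrence: B ← B·(1+r) − £408.00.
Month 1: interest £70.97; balance after payment £8,012.98.
Month 2: interest £68.11; balance after payment £7,673.09.
Closed form: n = −ln(1 − rB₀/P)/ln(1+r) = −ln(0.82604)/ln(1.0085) ≈ 22.579, so the balance reaches zero during payment 23.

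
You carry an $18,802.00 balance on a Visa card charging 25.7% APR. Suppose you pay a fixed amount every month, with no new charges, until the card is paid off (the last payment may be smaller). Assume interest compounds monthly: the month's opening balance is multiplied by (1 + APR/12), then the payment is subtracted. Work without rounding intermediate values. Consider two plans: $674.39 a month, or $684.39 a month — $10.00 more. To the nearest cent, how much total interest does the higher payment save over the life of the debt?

$262.83

Monthly rate r = 25.7%/12 = 2.14167% = 0.0214167.
At $674.39/mo: n = ⌈−ln(1 − rB₀/P)/ln(1+r)⌉ = 43 payments (last $607.10); total interest = total paid − $18,802.00 = $10,129.48.
At $684.39/mo: 42 payments (last $608.66); total interest $9,866.65.
Interest saved = $10,129.48 − $9,866.65 = $262.83.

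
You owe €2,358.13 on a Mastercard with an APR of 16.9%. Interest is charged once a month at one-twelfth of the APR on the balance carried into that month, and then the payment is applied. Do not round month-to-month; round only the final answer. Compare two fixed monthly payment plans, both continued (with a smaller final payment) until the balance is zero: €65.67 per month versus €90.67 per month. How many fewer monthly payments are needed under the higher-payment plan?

18 fewer payments

Monthly rate r = 16.9%/12 = 1.40833% = 0.0140833.
At €65.67/mo: n = ⌈−ln(1 − rB₀/P)/ln(1+r)⌉ = 51 payments (last €25.42); total interest = total paid − €2,358.13 = €950.79.
At €90.67/mo: 33 payments (last €56.04); total interest €599.35.
Payments saved = 51 − 33 = 18.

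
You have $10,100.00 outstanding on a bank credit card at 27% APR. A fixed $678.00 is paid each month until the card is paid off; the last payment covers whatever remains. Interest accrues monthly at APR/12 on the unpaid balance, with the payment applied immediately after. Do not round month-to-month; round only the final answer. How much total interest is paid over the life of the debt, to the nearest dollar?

Monthly rate r = 27%/12 = 2.25% = 0.0225.
Payoff takes n = ⌈−ln(1 − rB₀/P)/ln(1+r)⌉ = ⌈18.347⌉ = 19 payments; the last is $237.05.
Total paid = 18·$678.00 + $237.05 = $12,441.05.
Total interest = total paid − principal = $12,441.05 − $10,100.00 = $2,341.05.

$2,341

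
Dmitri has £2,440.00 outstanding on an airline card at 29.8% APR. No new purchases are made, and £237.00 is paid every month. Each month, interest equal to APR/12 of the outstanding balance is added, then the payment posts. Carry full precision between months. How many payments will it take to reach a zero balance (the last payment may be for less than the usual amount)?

13 payments

Monthly rate r = 29.8%/12 = 2.48333% = 0.0248333.
Recurrence: B ← B·(1+r) − £237.00.
Month 1: interest £60.59; balance after payment £2,263.59.
Month 2: interest £56.21; balance after payment £2,082.81.
Closed form: n = −ln(1 − rB₀/P)/ln(1+r) = −ln(0.74433)/ln(1.02483) ≈ 12.037, so the balance reaches zero during payment 13.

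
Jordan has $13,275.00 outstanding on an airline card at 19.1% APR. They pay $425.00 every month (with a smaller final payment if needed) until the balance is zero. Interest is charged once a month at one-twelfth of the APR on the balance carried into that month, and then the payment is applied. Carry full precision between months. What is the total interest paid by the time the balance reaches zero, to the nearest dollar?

$5,229

Monthly rate r = 19.1%/12 = 1.59167% = 0.0159167.
Payoff takes n = ⌈−ln(1 − rB₀/P)/ln(1+r)⌉ = ⌈43.536⌉ = 44 payments; the last is $228.52.
Total paid = 43·$425.00 + $228.52 = $18,503.52.
Total interest = total paid − principal = $18,503.52 − $13,275.00 = $5,228.52.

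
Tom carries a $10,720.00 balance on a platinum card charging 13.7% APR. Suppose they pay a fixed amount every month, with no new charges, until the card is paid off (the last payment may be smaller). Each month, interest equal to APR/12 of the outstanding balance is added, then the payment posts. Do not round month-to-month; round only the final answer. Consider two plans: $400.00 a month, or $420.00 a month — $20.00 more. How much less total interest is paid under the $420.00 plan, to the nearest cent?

$124.97

Monthly rate r = 13.7%/12 = 1.14167% = 0.0114167.
At $400.00/mo: n = ⌈−ln(1 − rB₀/P)/ln(1+r)⌉ = 33 payments (last $69.80); total interest = total paid − $10,720.00 = $2,149.80.
At $420.00/mo: 31 payments (last $144.83); total interest $2,024.83.
Interest saved = $2,149.80 − $2,024.83 = $124.97.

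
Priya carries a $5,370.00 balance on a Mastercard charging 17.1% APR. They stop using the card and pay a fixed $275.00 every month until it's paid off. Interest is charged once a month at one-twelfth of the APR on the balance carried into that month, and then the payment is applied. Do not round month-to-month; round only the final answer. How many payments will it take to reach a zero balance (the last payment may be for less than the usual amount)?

Monthly rate r = 17.1%/12 = 1.425% = 0.01425.
Recurrence: B ← B·(1+r) − $275.00.
Month 1: interest $76.52; balance after payment $5,171.52.
Month 2: interest $73.69; balance after payment $4,970.22.
Closed form: n = −ln(1 − rB₀/P)/ln(1+r) = −ln(0.72174)/ln(1.01425) ≈ 23.047, so the balance reaches zero during payment 24.

24 months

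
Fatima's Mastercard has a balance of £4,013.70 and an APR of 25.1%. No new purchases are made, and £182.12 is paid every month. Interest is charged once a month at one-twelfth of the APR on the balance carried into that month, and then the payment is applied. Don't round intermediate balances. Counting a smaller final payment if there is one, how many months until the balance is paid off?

30 months

Monthly rate r = 25.1%/12 = 2.09167% = 0.0209167.
Recurrence: B ← B·(1+r) − £182.12.
Month 1: interest £83.95; balance after payment £3,915.53.
Month 2: interest £81.90; balance after payment £3,815.31.
Closed form: n = −ln(1 − rB₀/P)/ln(1+r) = −ln(0.53902)/ln(1.02092) ≈ 29.854, so the balance reaches zero during payment 30.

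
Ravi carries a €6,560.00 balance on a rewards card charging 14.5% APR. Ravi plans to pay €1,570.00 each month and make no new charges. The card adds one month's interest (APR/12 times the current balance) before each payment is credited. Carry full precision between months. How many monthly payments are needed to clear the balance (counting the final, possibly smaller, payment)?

5 months

Monthly rate r = 14.5%/12 = 1.20833% = 0.0120833.
Recurrence: B ← B·(1+r) − €1,570.00.
Month 1: interest €79.27; balance after payment €5,069.27.
Month 2: interest €61.25; balance after payment €3,560.52.
Month 3: interest €43.02; balance after payment €2,033.54.
Month 4: interest €24.57; balance after payment €488.12.
Month 5: interest €5.90; balance after payment €0.00.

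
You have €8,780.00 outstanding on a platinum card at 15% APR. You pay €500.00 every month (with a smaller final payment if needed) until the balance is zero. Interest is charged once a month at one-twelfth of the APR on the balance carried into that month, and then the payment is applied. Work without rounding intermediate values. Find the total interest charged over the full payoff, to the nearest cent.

Monthly rate r = 15%/12 = 1.25% = 0.0125.
Payoff takes n = ⌈−ln(1 − rB₀/P)/ln(1+r)⌉ = ⌈19.949⌉ = 20 payments; the last is €474.80.
Total paid = 19·€500.00 + €474.80 = €9,974.80.
Total interest = total paid − principal = €9,974.80 − €8,780.00 = €1,194.80.

€1,194.80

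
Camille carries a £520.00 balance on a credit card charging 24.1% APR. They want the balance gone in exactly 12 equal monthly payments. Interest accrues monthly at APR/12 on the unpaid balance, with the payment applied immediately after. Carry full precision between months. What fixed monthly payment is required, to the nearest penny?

Monthly rate r = 24.1%/12 = 2.00833% = 0.0200833.
Level-payment amortization: P = B₀·r / (1 − (1+r)^(−n)) = 520.00·0.0200833 / (1 − 1.02008^(−12)).
Denominator 1 − (1+r)^(−12) = 0.212279447.
P = 10.4433 / 0.212279447 ≈ 49.20.

£49.20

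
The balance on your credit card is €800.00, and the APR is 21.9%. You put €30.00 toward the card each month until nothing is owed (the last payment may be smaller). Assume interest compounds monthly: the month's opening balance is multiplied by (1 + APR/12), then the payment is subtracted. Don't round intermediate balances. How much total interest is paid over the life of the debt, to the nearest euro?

Monthly rate r = 21.9%/12 = 1.825% = 0.01825.
Payoff takes n = ⌈−ln(1 − rB₀/P)/ln(1+r)⌉ = ⌈36.871⌉ = 37 payments; the last is €26.16.
Total paid = 36·€30.00 + €26.16 = €1,106.16.
Total interest = total paid − principal = €1,106.16 − €800.00 = €306.16.

€306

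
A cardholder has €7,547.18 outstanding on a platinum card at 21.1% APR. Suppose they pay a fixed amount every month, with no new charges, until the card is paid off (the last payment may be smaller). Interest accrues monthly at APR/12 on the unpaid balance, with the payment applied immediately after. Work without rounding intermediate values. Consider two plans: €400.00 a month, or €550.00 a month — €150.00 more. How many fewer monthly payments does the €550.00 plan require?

8 fewer payments

Monthly rate r = 21.1%/12 = 1.75833% = 0.0175833.
At €400.00/mo: n = ⌈−ln(1 − rB₀/P)/ln(1+r)⌉ = 24 payments (last €51.05); total interest = total paid − €7,547.18 = €1,703.87.
At €550.00/mo: 16 payments (last €463.40); total interest €1,166.22.
Payments saved = 24 − 16 = 8.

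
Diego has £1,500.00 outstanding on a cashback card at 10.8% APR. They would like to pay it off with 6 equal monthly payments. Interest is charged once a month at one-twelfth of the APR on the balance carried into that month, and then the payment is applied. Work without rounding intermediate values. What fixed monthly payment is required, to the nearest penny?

£257.93

Monthly rate r = 10.8%/12 = 0.9% = 0.009.
Level-payment amortization: P = B₀·r / (1 − (1+r)^(−n)) = 1500.00·0.009 / (1 − 1.009^(−6)).
Denominator 1 − (1+r)^(−6) = 0.052339012.
P = 13.5 / 0.052339012 ≈ 257.93.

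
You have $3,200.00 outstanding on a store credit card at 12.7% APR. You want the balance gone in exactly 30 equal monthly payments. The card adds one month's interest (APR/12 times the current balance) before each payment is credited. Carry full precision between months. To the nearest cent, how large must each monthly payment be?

Monthly rate r = 12.7%/12 = 1.05833% = 0.0105833.
Level-payment amortization: P = B₀·r / (1 − (1+r)^(−n)) = 3200.00·0.0105833 / (1 − 1.01058^(−30)).
Denominator 1 − (1+r)^(−30) = 0.270817807.
P = 33.8667 / 0.270817807 ≈ 125.05.

$125.05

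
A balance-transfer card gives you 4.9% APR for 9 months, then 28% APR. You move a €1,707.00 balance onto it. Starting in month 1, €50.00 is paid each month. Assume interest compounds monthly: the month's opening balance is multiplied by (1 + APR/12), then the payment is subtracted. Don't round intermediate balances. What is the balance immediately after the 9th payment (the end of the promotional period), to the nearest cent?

€1,313.35

Promo months 1–9 at r₀ = 4.9%/12 = 0.00408333; months 10+ at r₁ = 28%/12 = 0.0233333.
After month 9: iterate B ← B·(1+r₀) − €50.00 for 9 months → €1,313.35.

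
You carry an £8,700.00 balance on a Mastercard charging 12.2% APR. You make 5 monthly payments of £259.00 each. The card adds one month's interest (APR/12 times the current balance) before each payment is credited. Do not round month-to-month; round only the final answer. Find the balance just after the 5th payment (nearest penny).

Monthly rate r = 12.2%/12 = 1.01667% = 0.0101667.
Each month: B ← B·(1+r) − £259.00.
Month 1: interest £88.45; balance after payment £8,529.45.
Month 2: interest £86.72; balance after payment £8,357.17.
Month 3: interest £84.96; balance after payment £8,183.13.
Month 4: interest £83.20; balance after payment £8,007.33.
Month 5: interest £81.41; balance after payment £7,829.73.

£7,829.73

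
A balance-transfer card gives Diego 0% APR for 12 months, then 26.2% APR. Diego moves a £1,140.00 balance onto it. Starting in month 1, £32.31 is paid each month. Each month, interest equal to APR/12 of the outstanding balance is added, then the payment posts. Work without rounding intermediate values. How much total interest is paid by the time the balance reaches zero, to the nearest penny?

£309.86

Promo months 1–12 at r₀ = 0%/12 = 0; months 13+ at r₁ = 26.2%/12 = 0.0218333.
After month 12 (no interest yet): B = £1,140.00 − 12·£32.31 = £752.28.
Then at r₁ with £32.31/mo: n₂ = −ln(1 − r₁·B/P)/ln(1+r₁) ≈ 32.87 → 33 more payments.
Total paid = 44·£32.31 + £28.22 = £1,449.86; interest = £1,449.86 − £1,140.00 = £309.86.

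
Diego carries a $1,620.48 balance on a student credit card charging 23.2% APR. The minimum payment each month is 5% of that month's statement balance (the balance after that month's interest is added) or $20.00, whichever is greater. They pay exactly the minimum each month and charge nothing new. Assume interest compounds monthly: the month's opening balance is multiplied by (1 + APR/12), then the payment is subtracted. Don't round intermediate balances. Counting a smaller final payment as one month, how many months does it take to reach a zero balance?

Monthly rate r = 23.2%/12 = 1.93333% = 0.0193333.
While 5% of the post-interest balance exceeds $20.00, each month B ← (B·(1+r))·(1 − 0.05), i.e. B shrinks by the factor (1+r)·0.95 = 0.96837.
This holds for months 1–45. Entering month 46 the balance is $381.45; 5% of the post-interest balance is now below $20.00, so the flat $20.00 minimum applies from here.
From month 46 a fixed $20.00 at rate r clears $381.45 in 25 more payments. Total: 45 + 25 = 70 months.

70 months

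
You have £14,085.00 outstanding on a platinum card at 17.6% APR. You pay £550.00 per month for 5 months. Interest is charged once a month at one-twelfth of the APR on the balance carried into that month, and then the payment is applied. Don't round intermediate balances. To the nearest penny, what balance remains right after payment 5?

Monthly rate r = 17.6%/12 = 1.46667% = 0.0146667.
Each month: B ← B·(1+r) − £550.00.
Month 1: interest £206.58; balance after payment £13,741.58.
Month 2: interest £201.54; balance after payment £13,393.12.
Month 3: interest £196.43; balance after payment £13,039.56.
Month 4: interest £191.25; balance after payment £12,680.80.
Month 5: interest £185.99; balance after payment £12,316.79.

£12,316.79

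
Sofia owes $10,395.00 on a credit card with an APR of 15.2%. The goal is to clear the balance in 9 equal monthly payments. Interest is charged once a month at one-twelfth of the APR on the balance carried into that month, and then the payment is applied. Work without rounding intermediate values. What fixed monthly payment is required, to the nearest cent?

$1,229.38

Monthly rate r = 15.2%/12 = 1.26667% = 0.0126667.
Level-payment amortization: P = B₀·r / (1 − (1+r)^(−n)) = 10395.00·0.0126667 / (1 − 1.01267^(−9)).
Denominator 1 − (1+r)^(−9) = 0.107102994.
P = 131.67 / 0.107102994 ≈ 1229.38.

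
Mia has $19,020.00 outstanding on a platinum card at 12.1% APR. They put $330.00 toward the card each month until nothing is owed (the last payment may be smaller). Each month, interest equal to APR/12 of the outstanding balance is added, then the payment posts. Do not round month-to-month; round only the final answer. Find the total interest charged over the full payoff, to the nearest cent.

$9,605.64

Monthly rate r = 12.1%/12 = 1.00833% = 0.0100833.
Payoff takes n = ⌈−ln(1 − rB₀/P)/ln(1+r)⌉ = ⌈86.743⌉ = 87 payments; the last is $245.64.
Total paid = 86·$330.00 + $245.64 = $28,625.64.
Total interest = total paid − principal = $28,625.64 − $19,020.00 = $9,605.64.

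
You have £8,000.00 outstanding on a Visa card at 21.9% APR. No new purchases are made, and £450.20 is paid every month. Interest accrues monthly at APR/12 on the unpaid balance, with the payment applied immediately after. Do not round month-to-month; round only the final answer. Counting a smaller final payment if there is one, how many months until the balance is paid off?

Monthly rate r = 21.9%/12 = 1.825% = 0.01825.
Recurrence: B ← B·(1+r) − £450.20.
Month 1: interest £146.00; balance after payment £7,695.80.
Month 2: interest £140.45; balance after payment £7,386.05.
Closed form: n = −ln(1 − rB₀/P)/ln(1+r) = −ln(0.6757)/ln(1.01825) ≈ 21.675, so the balance reaches zero during payment 22.

22 months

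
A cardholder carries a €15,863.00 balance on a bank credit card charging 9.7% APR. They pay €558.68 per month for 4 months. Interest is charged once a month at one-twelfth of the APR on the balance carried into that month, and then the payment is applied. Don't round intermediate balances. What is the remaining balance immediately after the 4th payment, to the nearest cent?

Monthly rate r = 9.7%/12 = 0.808333% = 0.00808333.
Each month: B ← B·(1+r) − €558.68.
Month 1: interest €128.23; balance after payment €15,432.55.
Month 2: interest €124.75; balance after payment €14,998.61.
Month 3: interest €121.24; balance after payment €14,561.17.
Month 4: interest €117.70; balance after payment €14,120.19.

€14,120.19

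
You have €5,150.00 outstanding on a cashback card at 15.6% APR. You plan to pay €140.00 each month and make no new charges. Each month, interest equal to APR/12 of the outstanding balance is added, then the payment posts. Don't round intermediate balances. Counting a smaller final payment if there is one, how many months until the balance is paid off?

51 payments

Monthly rate r = 15.6%/12 = 1.3% = 0.013.
Recurrence: B ← B·(1+r) − €140.00.
Month 1: interest €66.95; balance after payment €5,076.95.
Month 2: interest €66.00; balance after payment €5,002.95.
Closed form: n = −ln(1 − rB₀/P)/ln(1+r) = −ln(0.52179)/ln(1.013) ≈ 50.363, so the balance reaches zero during payment 51.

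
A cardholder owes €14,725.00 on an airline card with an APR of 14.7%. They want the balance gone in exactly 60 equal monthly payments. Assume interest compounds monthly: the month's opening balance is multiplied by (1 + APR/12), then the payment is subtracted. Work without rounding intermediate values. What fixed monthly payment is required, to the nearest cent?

€347.99

Monthly rate r = 14.7%/12 = 1.225% = 0.01225.
Level-payment amortization: P = B₀·r / (1 − (1+r)^(−n)) = 14725.00·0.01225 / (1 − 1.01225^(−60)).
Denominator 1 − (1+r)^(−60) = 0.518348548.
P = 180.381 / 0.518348548 ≈ 347.99.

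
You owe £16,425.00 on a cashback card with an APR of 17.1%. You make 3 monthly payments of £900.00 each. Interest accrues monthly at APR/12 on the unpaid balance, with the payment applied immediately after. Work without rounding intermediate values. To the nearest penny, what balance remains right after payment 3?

Monthly rate r = 17.1%/12 = 1.425% = 0.01425.
Each month: B ← B·(1+r) − £900.00.
Month 1: interest £234.06; balance after payment £15,759.06.
Month 2: interest £224.57; balance after payment £15,083.62.
Month 3: interest £214.94; balance after payment £14,398.56.

£14,398.56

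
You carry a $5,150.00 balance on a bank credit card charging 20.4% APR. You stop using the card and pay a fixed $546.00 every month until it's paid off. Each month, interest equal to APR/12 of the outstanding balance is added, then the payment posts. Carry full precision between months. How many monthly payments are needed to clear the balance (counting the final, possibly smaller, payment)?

11 payments

Monthly rate r = 20.4%/12 = 1.7% = 0.017.
Recurrence: B ← B·(1+r) − $546.00.
Month 1: interest $87.55; balance after payment $4,691.55.
Month 2: interest $79.76; balance after payment $4,225.31.
Closed form: n = −ln(1 − rB₀/P)/ln(1+r) = −ln(0.83965)/ln(1.017) ≈ 10.368, so the balance reaches zero during payment 11.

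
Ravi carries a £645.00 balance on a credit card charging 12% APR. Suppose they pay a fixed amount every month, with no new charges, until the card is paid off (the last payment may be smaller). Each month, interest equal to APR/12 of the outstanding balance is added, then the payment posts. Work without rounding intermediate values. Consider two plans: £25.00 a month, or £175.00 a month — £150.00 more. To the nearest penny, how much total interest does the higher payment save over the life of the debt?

Monthly rate r = 12%/12 = 1% = 0.01.
At £25.00/mo: n = ⌈−ln(1 − rB₀/P)/ln(1+r)⌉ = 30 payments (last £24.74); total interest = total paid − £645.00 = £104.74.
At £175.00/mo: 4 payments (last £135.62); total interest £15.62.
Interest saved = £104.74 − £15.62 = £89.12.

£89.12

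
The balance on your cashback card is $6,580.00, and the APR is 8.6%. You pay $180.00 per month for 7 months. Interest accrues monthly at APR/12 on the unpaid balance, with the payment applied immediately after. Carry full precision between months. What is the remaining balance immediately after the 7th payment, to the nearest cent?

Monthly rate r = 8.6%/12 = 0.716667% = 0.00716667.
Each month: B ← B·(1+r) − $180.00.
Month 1: interest $47.16; balance after payment $6,447.16.
Month 2: interest $46.20; balance after payment $6,313.36.
Month 3: interest $45.25; balance after payment $6,178.61.
Month 4: interest $44.28; balance after payment $6,042.89.
Month 5: interest $43.31; balance after payment $5,906.19.
Month 6: interest $42.33; balance after payment $5,768.52.
Month 7: interest $41.34; balance after payment $5,629.86.

$5,629.86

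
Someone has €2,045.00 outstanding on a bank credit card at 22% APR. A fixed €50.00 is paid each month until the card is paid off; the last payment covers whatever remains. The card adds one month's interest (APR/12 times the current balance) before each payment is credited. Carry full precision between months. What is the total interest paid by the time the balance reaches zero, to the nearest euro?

€1,769

Monthly rate r = 22%/12 = 1.83333% = 0.0183333.
Payoff takes n = ⌈−ln(1 − rB₀/P)/ln(1+r)⌉ = ⌈76.270⌉ = 77 payments; the last is €13.61.
Total paid = 76·€50.00 + €13.61 = €3,813.61.
Total interest = total paid − principal = €3,813.61 − €2,045.00 = €1,768.61.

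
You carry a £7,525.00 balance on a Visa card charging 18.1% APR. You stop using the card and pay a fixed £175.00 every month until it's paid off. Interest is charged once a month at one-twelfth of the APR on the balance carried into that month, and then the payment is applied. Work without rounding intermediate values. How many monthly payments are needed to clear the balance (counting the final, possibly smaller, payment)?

70 payments

Monthly rate r = 18.1%/12 = 1.50833% = 0.0150833.
Recurrence: B ← B·(1+r) − £175.00.
Month 1: interest £113.50; balance after payment £7,463.50.
Month 2: interest £112.57; balance after payment £7,401.08.
Closed form: n = −ln(1 − rB₀/P)/ln(1+r) = −ln(0.35142)/ln(1.01508) ≈ 69.855, so the balance reaches zero during payment 70.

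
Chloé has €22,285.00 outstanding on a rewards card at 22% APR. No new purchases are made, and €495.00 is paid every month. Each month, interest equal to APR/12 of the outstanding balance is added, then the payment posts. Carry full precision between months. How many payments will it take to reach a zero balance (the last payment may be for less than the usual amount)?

97 payments

Monthly rate r = 22%/12 = 1.83333% = 0.0183333.
Recurrence: B ← B·(1+r) − €495.00.
Month 1: interest €408.56; balance after payment €22,198.56.
Month 2: interest €406.97; balance after payment €22,110.53.
Closed form: n = −ln(1 − rB₀/P)/ln(1+r) = −ln(0.17463)/ln(1.01833) ≈ 96.057, so the balance reaches zero during payment 97.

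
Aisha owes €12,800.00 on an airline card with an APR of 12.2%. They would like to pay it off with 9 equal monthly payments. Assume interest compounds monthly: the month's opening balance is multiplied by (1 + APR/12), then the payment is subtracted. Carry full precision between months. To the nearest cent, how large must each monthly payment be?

Monthly rate r = 12.2%/12 = 1.01667% = 0.0101667.
Level-payment amortization: P = B₀·r / (1 − (1+r)^(−n)) = 12800.00·0.0101667 / (1 − 1.01017^(−9)).
Denominator 1 − (1+r)^(−9) = 0.0870169865.
P = 130.133 / 0.0870169865 ≈ 1495.49.

€1,495.49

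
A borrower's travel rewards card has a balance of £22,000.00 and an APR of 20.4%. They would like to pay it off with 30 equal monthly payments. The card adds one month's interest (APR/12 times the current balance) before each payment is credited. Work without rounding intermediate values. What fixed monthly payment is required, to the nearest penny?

£942.24

Monthly rate r = 20.4%/12 = 1.7% = 0.017.
Level-payment amortization: P = B₀·r / (1 − (1+r)^(−n)) = 22000.00·0.017 / (1 − 1.017^(−30)).
Denominator 1 − (1+r)^(−30) = 0.396924879.
P = 374 / 0.396924879 ≈ 942.24.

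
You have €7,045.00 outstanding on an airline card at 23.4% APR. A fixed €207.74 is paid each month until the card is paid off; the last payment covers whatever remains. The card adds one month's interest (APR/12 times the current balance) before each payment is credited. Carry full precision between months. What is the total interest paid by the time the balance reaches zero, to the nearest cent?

Monthly rate r = 23.4%/12 = 1.95% = 0.0195.
Payoff takes n = ⌈−ln(1 − rB₀/P)/ln(1+r)⌉ = ⌈56.059⌉ = 57 payments; the last is €12.35.
Total paid = 56·€207.74 + €12.35 = €11,645.79.
Total interest = total paid − principal = €11,645.79 − €7,045.00 = €4,600.79.

€4,600.79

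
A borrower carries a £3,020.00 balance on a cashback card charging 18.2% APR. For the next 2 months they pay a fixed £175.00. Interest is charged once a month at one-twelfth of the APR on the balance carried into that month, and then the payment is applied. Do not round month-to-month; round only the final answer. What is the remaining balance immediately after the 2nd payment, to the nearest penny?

Monthly rate r = 18.2%/12 = 1.51667% = 0.0151667.
Each month: B ← B·(1+r) − £175.00.
Month 1: interest £45.80; balance after payment £2,890.80.
Month 2: interest £43.84; balance after payment £2,759.65.

£2,759.65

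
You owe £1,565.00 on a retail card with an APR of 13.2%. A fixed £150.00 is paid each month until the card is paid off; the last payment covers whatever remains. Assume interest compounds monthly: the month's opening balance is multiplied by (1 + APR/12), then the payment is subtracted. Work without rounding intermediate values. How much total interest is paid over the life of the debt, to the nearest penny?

£106.55

Monthly rate r = 13.2%/12 = 1.1% = 0.011.
Payoff takes n = ⌈−ln(1 − rB₀/P)/ln(1+r)⌉ = ⌈11.143⌉ = 12 payments; the last is £21.55.
Total paid = 11·£150.00 + £21.55 = £1,671.55.
Total interest = total paid − principal = £1,671.55 − £1,565.00 = £106.55.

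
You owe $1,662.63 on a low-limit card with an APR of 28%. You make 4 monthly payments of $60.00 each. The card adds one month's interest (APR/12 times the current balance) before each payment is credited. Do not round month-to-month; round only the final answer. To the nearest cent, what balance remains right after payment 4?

$1,574.79

Monthly rate r = 28%/12 = 2.33333% = 0.0233333.
Each month: B ← B·(1+r) − $60.00.
Month 1: interest $38.79; balance after payment $1,641.42.
Month 2: interest $38.30; balance after payment $1,619.72.
Month 3: interest $37.79; balance after payment $1,597.52.
Month 4: interest $37.28; balance after payment $1,574.79.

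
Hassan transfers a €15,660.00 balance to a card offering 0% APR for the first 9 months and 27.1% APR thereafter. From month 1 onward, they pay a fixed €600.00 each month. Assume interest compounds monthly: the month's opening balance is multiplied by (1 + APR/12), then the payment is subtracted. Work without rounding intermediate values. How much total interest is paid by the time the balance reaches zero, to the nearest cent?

€2,853.22

Promo months 1–9 at r₀ = 0%/12 = 0; months 10+ at r₁ = 27.1%/12 = 0.0225833.
After month 9 (no interest yet): B = €15,660.00 − 9·€600.00 = €10,260.00.
Then at r₁ with €600.00/mo: n₂ = −ln(1 − r₁·B/P)/ln(1+r₁) ≈ 21.85 → 22 more payments.
Total paid = 30·€600.00 + €513.22 = €18,513.22; interest = €18,513.22 − €15,660.00 = €2,853.22.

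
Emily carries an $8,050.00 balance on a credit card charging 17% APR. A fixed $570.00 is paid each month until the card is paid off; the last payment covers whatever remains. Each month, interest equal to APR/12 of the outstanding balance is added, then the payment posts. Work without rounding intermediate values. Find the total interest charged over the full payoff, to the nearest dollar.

$996

Monthly rate r = 17%/12 = 1.41667% = 0.0141667.
Payoff takes n = ⌈−ln(1 − rB₀/P)/ln(1+r)⌉ = ⌈15.869⌉ = 16 payments; the last is $495.85.
Total paid = 15·$570.00 + $495.85 = $9,045.85.
Total interest = total paid − principal = $9,045.85 − $8,050.00 = $995.85.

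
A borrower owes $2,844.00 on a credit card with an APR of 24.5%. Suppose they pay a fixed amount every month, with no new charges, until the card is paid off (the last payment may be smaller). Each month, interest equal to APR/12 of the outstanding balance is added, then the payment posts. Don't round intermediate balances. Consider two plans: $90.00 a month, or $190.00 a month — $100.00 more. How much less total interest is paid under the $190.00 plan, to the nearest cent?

$1,185.28

Monthly rate r = 24.5%/12 = 2.04167% = 0.0204167.
At $90.00/mo: n = ⌈−ln(1 − rB₀/P)/ln(1+r)⌉ = 52 payments (last $23.97); total interest = total paid − $2,844.00 = $1,769.97.
At $190.00/mo: 19 payments (last $8.69); total interest $584.69.
Interest saved = $1,769.97 − $584.69 = $1,185.28.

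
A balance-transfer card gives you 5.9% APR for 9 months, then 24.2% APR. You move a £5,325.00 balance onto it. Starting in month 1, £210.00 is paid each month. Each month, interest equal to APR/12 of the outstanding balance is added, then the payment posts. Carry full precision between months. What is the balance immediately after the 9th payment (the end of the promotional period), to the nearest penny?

Promo months 1–9 at r₀ = 5.9%/12 = 0.00491667; months 10+ at r₁ = 24.2%/12 = 0.0201667.
After month 9: iterate B ← B·(1+r₀) − £210.00 for 9 months → £3,637.72.

£3,637.72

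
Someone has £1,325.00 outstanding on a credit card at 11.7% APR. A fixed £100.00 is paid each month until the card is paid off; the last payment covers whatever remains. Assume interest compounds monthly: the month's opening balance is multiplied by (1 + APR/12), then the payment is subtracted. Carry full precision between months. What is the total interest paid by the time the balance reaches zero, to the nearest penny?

Monthly rate r = 11.7%/12 = 0.975% = 0.00975.
Payoff takes n = ⌈−ln(1 − rB₀/P)/ln(1+r)⌉ = ⌈14.257⌉ = 15 payments; the last is £25.75.
Total paid = 14·£100.00 + £25.75 = £1,425.75.
Total interest = total paid − principal = £1,425.75 − £1,325.00 = £100.75.

£100.75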